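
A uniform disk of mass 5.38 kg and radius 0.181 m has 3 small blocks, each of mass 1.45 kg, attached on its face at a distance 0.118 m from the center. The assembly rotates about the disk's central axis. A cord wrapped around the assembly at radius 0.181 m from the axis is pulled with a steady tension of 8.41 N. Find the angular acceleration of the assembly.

α ≈ 10.2 rad/s²

I_disk = ½MR² = ½(5.38)(0.181)² = 0.08813 kg·m².
I_blocks = 3·m·r² = 3(1.45)(0.118)² = 0.06057 kg·m².
Total I = 0.1487 kg·m².
τ = F r = (8.41)(0.181) = 1.522 N·m.
α = τ/I = 1.522/0.1487 = 10.24 rad/s².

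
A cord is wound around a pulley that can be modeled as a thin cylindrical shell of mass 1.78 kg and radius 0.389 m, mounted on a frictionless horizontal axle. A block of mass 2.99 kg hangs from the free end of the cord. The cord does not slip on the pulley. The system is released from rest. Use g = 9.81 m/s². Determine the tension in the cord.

I = MR² = (1.78)(0.389)² = 0.2694 kg·m².
Block: mg − T = ma. Pulley: TR = Iα. No-slip: a = αR, so T = (I/R²)a = 1.780·a.
Then mg = (m + 1.780)a, so a = (2.99)(9.81)/(2.99 + 1.780) = 6.149 m/s².
T = 1.780·a = 10.95 N.

T ≈ 10.9 N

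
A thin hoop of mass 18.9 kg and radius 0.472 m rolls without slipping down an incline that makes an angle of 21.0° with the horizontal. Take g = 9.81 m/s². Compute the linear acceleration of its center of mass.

Translation along the incline: Mg sinθ − f = Ma.
Rotation about the center: fR = Iα with I = MR². No-slip gives a = αR, so f = (I/R²)a = M a.
Substituting: Mg sinθ = (1 + 1.000)Ma, so a = g sinθ/(1 + 1.000) = (9.81) sin 21.0° / 2.000 = 1.758 m/s².

a ≈ 1.76 m/s²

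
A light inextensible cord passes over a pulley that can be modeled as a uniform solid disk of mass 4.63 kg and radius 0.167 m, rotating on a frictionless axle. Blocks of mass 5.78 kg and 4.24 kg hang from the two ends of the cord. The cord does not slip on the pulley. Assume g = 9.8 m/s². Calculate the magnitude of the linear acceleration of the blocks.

a ≈ 1.22 m/s²

I = ½MR² = (1/2)(4.63)(0.167)² = 0.06456 kg·m².
Heavier block: m₁g − T₁ = m₁a. Lighter block: T₂ − m₂g = m₂a.
Pulley: (T₁ − T₂)R = Iα = I(a/R), so T₁ − T₂ = (I/R²)a = (1/2)M_p a = 2.315·a.
Adding the three: (m₁ − m₂)g = (m₁ + m₂ + 2.315)a, so a = (5.78 − 4.24)(9.8)/(5.78 + 4.24 + 2.315) = 1.224 m/s².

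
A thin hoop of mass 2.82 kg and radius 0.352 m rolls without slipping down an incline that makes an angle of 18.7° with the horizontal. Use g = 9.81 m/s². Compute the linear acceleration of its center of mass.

Translation along the incline: Mg sinθ − f = Ma.
Rotation about the center: fR = Iα with I = MR². No-slip gives a = αR, so f = (I/R²)a = M a.
Substituting: Mg sinθ = (1 + 1.000)Ma, so a = g sinθ/(1 + 1.000) = (9.81) sin 18.7° / 2.000 = 1.573 m/s².

a ≈ 1.57 m/s²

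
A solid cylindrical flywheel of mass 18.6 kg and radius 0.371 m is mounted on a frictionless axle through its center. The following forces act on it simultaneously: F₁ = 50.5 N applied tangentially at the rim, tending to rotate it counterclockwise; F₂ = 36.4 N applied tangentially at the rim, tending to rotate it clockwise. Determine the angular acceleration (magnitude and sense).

α ≈ 4.09 rad/s², counterclockwise

I = ½MR² = (1/2)(18.6)(0.371)² = 1.280 kg·m².
Taking counterclockwise as positive: τ₁ = +(50.5)(0.371) = +18.74 N·m; τ₂ = −(36.4)(0.371) = −13.50 N·m.
Net torque τ = 5.231 N·m.
α = τ/I = 5.231/1.280 = 4.087 rad/s².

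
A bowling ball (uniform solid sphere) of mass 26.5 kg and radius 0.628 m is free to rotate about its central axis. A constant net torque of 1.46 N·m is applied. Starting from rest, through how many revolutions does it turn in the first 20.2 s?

I = (2/5)MR² = (2/5)(26.5)(0.628)² = 4.180 kg·m².
α = τ/I = 1.46/4.180 = 0.3492 rad/s².
θ = ½αt² = ½(0.3492)(20.2)² = 71.25 rad.
Revolutions = θ/(2π) = 11.34.

≈ 11.3 revolutions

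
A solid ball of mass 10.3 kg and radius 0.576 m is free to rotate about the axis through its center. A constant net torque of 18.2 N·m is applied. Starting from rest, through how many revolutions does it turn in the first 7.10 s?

≈ 53.4 revolutions

I = (2/5)MR² = (2/5)(10.3)(0.576)² = 1.367 kg·m².
α = τ/I = 18.2/1.367 = 13.31 rad/s².
θ = ½αt² = ½(13.31)(7.10)² = 335.6 rad.
Revolutions = θ/(2π) = 53.41.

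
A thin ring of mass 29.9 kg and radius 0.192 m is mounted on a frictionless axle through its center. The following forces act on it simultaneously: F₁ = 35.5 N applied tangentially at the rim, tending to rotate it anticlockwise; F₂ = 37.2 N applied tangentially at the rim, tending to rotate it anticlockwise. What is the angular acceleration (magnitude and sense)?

I = MR² = (29.9)(0.192)² = 1.102 kg·m².
Taking anticlockwise as positive: τ₁ = +(35.5)(0.192) = +6.816 N·m; τ₂ = +(37.2)(0.192) = +7.142 N·m.
Net torque τ = 13.96 N·m.
α = τ/I = 13.96/1.102 = 12.66 rad/s².

α ≈ 12.7 rad/s², anticlockwise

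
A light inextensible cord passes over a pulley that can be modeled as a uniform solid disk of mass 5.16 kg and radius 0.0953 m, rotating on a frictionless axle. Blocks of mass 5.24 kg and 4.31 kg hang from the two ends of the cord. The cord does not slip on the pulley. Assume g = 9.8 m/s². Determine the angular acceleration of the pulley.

I = ½MR² = (1/2)(5.16)(0.0953)² = 0.02343 kg·m².
Heavier block: m₁g − T₁ = m₁a. Lighter block: T₂ − m₂g = m₂a.
Pulley: (T₁ − T₂)R = Iα = I(a/R), so T₁ − T₂ = (I/R²)a = (1/2)M_p a = 2.580·a.
Adding the three: (m₁ − m₂)g = (m₁ + m₂ + 2.580)a, so a = (5.24 − 4.31)(9.8)/(5.24 + 4.31 + 2.580) = 0.7514 m/s².
α = a/R = 0.7514/0.0953 = 7.884 rad/s².

α ≈ 7.88 rad/s²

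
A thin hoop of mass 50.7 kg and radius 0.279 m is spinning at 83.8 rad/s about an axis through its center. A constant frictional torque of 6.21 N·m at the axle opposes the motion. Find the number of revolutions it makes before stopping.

≈ 355 revolutions

I = MR² = (50.7)(0.279)² = 3.947 kg·m².
The net torque has magnitude 6.21 N·m, opposing ω.
|α| = τ/I = 6.210/3.947 = 1.574 rad/s² (deceleration).
ω² = ω₀² − 2|α|θ with ω = 0 ⇒ θ = ω₀²/(2|α|) = 2231 rad = 355.1 rev.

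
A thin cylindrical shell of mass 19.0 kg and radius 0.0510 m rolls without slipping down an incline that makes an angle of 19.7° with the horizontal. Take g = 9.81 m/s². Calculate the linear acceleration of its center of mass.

a ≈ 1.65 m/s²

Translation along the incline: Mg sinθ − f = Ma.
Rotation about the center: fR = Iα with I = MR². No-slip gives a = αR, so f = (I/R²)a = M a.
Substituting: Mg sinθ = (1 + 1.000)Ma, so a = g sinθ/(1 + 1.000) = (9.81) sin 19.7° / 2.000 = 1.653 m/s².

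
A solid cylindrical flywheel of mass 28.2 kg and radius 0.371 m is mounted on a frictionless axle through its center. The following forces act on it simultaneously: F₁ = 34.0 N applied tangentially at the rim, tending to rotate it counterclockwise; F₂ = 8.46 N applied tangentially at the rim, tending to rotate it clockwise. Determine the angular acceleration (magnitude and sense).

I = ½MR² = (1/2)(28.2)(0.371)² = 1.941 kg·m².
Taking counterclockwise as positive: τ₁ = +(34.0)(0.371) = +12.61 N·m; τ₂ = −(8.46)(0.371) = −3.139 N·m.
Net torque τ = 9.475 N·m.
α = τ/I = 9.475/1.941 = 4.882 rad/s².

α ≈ 4.88 rad/s², counterclockwise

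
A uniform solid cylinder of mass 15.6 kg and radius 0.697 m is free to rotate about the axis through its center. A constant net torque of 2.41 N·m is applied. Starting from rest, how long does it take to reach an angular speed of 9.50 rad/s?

I = ½MR² = (1/2)(15.6)(0.697)² = 3.789 kg·m².
α = τ/I = 2.41/3.789 = 0.6360 rad/s².
ω = αt ⇒ t = ω/α = 9.50/0.6360 = 14.94 s.

t ≈ 14.9 s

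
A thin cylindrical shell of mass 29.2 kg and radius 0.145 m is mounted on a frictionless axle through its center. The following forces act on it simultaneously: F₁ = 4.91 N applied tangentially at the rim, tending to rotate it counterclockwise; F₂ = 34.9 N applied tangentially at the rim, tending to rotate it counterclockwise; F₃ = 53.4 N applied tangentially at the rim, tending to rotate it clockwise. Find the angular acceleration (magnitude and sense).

α ≈ 3.21 rad/s², clockwise

I = MR² = (29.2)(0.145)² = 0.6139 kg·m².
Taking counterclockwise as positive: τ₁ = +(4.91)(0.145) = +0.7119 N·m; τ₂ = +(34.9)(0.145) = +5.060 N·m; τ₃ = −(53.4)(0.145) = −7.743 N·m.
Net torque τ = -1.971 N·m.
α = τ/I = -1.971/0.6139 = -3.210 rad/s².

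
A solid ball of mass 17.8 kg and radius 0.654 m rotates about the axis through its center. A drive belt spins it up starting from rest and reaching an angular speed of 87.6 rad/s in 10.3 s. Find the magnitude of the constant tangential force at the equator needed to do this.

F ≈ 39.6 N

I = (2/5)MR² = (2/5)(17.8)(0.654)² = 3.045 kg·m².
α = Δω/Δt = (87.6 − 0)/10.3 = 8.505 rad/s².
The required torque is τ = Iα = (3.045)(8.505) = 25.90 N·m.
A tangential force at the equator gives τ = FR, so F = τ/R = 25.90/0.654 = 39.60 N.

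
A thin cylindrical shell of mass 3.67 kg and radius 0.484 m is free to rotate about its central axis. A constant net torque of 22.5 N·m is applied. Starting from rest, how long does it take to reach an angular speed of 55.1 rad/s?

t ≈ 2.11 s

I = MR² = (3.67)(0.484)² = 0.8597 kg·m².
α = τ/I = 22.5/0.8597 = 26.17 rad/s².
ω = αt ⇒ t = ω/α = 55.1/26.17 = 2.105 s.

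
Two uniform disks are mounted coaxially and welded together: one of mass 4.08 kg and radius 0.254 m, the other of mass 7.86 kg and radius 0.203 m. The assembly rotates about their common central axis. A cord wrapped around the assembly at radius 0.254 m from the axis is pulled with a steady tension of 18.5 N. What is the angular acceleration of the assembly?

α ≈ 16.0 rad/s²

I = ½M₁R₁² + ½M₂R₂² = ½(4.08)(0.254)² + ½(7.86)(0.203)² = 0.2936 kg·m².
τ = F r = (18.5)(0.254) = 4.699 N·m.
α = τ/I = 4.699/0.2936 = 16.01 rad/s².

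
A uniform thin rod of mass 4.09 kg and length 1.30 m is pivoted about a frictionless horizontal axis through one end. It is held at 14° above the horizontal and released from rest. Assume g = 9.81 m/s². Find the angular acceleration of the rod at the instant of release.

About the pivot, I = (1/3)ML² = (1/3)(4.09)(1.30)² = 2.304 kg·m².
The weight acts at the center, a distance L/2 = 0.6500 m from the pivot; τ = Mg(L/2) cos 14° = 25.31 N·m.
α = τ/I = 25.31/2.304 = 10.98 rad/s².

α ≈ 11.0 rad/s²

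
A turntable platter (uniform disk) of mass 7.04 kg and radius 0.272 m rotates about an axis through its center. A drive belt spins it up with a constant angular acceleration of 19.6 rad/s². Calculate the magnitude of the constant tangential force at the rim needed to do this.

I = ½MR² = (1/2)(7.04)(0.272)² = 0.2604 kg·m².
The required torque is τ = Iα = (0.2604)(19.60) = 5.104 N·m.
A tangential force at the rim gives τ = FR, so F = τ/R = 5.104/0.272 = 18.77 N.

F ≈ 18.8 N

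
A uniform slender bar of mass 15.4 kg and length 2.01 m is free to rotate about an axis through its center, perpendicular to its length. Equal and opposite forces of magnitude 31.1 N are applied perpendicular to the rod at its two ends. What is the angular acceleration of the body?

I = (1/12)ML² = (1/12)(15.4)(2.01)² = 5.185 kg·m².
The couple gives τ = F·(L/2) + F·(L/2) = F L = (31.1)(2.01) = 62.51 N·m.
Newton's second law for rotation, τ = Iα, gives α = τ/I = 62.51/5.185 = 12.06 rad/s².

α ≈ 12.1 rad/s²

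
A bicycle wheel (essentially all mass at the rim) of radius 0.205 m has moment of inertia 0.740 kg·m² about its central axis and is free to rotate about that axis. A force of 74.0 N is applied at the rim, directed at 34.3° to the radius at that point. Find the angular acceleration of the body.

α ≈ 11.6 rad/s²

Only the tangential component produces torque: τ = F R sinθ = (74.0)(0.205) sin 34.3° = 8.549 N·m.
Newton's second law for rotation, τ = Iα, gives α = τ/I = 8.549/0.7400 = 11.55 rad/s².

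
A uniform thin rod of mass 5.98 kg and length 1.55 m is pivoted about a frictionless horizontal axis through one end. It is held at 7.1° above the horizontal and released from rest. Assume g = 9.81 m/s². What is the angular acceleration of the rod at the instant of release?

α ≈ 9.42 rad/s²

About the pivot, I = (1/3)ML² = (1/3)(5.98)(1.55)² = 4.789 kg·m².
The weight acts at the center, a distance L/2 = 0.7750 m from the pivot; τ = Mg(L/2) cos 7.1° = 45.12 N·m.
α = τ/I = 45.12/4.789 = 9.421 rad/s².
(Equivalently α = (3g/(2L)) cos 7.1° = 9.421 rad/s².)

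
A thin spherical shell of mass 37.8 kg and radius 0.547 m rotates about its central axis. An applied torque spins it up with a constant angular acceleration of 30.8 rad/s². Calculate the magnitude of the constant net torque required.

τ ≈ 232 N·m

I = (2/3)MR² = (2/3)(37.8)(0.547)² = 7.540 kg·m².
τ = Iα = (7.540)(30.80) = 232.2 N·m.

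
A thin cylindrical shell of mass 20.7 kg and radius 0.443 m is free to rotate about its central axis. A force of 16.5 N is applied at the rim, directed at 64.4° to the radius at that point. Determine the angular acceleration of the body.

α ≈ 1.62 rad/s²

I = MR² = (20.7)(0.443)² = 4.062 kg·m².
Only the tangential component produces torque: τ = F R sinθ = (16.5)(0.443) sin 64.4° = 6.592 N·m.
Newton's second law for rotation, τ = Iα, gives α = τ/I = 6.592/4.062 = 1.623 rad/s².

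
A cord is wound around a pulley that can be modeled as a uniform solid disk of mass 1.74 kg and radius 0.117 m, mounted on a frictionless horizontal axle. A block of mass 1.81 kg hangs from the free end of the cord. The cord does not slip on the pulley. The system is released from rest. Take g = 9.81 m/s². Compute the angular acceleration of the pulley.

I = ½MR² = (1/2)(1.74)(0.117)² = 0.01191 kg·m².
Block: mg − T = ma. Pulley: TR = Iα. No-slip: a = αR, so T = (I/R²)a = 0.8700·a.
Then mg = (m + 0.8700)a, so a = (1.81)(9.81)/(1.81 + 0.8700) = 6.625 m/s².
α = a/R = 6.625/0.117 = 56.63 rad/s².

α ≈ 56.6 rad/s²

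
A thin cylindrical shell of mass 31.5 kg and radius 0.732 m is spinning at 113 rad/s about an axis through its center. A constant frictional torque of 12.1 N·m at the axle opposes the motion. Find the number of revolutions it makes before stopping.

≈ 1420 revolutions

I = MR² = (31.5)(0.732)² = 16.88 kg·m².
The net torque has magnitude 12.1 N·m, opposing ω.
|α| = τ/I = 12.10/16.88 = 0.7169 rad/s² (deceleration).
ω² = ω₀² − 2|α|θ with ω = 0 ⇒ θ = ω₀²/(2|α|) = 8906 rad = 1417 rev.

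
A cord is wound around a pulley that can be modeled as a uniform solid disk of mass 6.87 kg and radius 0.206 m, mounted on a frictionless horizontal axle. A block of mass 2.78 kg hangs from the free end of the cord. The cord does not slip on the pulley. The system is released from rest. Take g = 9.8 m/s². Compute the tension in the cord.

T ≈ 15.1 N

I = ½MR² = (1/2)(6.87)(0.206)² = 0.1458 kg·m².
Block: mg − T = ma. Pulley: TR = Iα. No-slip: a = αR, so T = (I/R²)a = 3.435·a.
Then mg = (m + 3.435)a, so a = (2.78)(9.8)/(2.78 + 3.435) = 4.384 m/s².
T = 3.435·a = 15.06 N.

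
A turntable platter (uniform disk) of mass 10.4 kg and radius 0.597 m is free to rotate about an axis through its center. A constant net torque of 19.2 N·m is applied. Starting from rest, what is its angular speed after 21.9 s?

ω ≈ 227 rad/s

I = ½MR² = (1/2)(10.4)(0.597)² = 1.853 kg·m².
α = τ/I = 19.2/1.853 = 10.36 rad/s².
ω = ω₀ + αt = 0 + (10.36)(21.9) = 226.9 rad/s.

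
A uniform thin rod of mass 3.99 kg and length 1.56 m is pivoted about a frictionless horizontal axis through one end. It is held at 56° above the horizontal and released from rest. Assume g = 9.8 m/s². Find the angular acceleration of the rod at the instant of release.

α ≈ 5.27 rad/s²

About the pivot, I = (1/3)ML² = (1/3)(3.99)(1.56)² = 3.237 kg·m².
The weight acts at the center, a distance L/2 = 0.7800 m from the pivot; τ = Mg(L/2) cos 56° = 17.06 N·m.
α = τ/I = 17.06/3.237 = 5.269 rad/s².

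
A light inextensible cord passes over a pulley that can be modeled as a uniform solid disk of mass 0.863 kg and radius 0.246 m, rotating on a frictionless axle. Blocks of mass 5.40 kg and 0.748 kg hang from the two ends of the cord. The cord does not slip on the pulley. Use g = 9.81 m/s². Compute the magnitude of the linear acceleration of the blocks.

a ≈ 6.94 m/s²

I = ½MR² = (1/2)(0.863)(0.246)² = 0.02611 kg·m².
Heavier block: m₁g − T₁ = m₁a. Lighter block: T₂ − m₂g = m₂a.
Pulley: (T₁ − T₂)R = Iα = I(a/R), so T₁ − T₂ = (I/R²)a = (1/2)M_p a = 0.4315·a.
Adding the three: (m₁ − m₂)g = (m₁ + m₂ + 0.4315)a, so a = (5.40 − 0.748)(9.81)/(5.40 + 0.748 + 0.4315) = 6.936 m/s².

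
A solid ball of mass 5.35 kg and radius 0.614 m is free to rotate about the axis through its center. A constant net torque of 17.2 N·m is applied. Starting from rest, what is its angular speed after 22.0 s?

ω ≈ 469 rad/s

I = (2/5)MR² = (2/5)(5.35)(0.614)² = 0.8068 kg·m².
α = τ/I = 17.2/0.8068 = 21.32 rad/s².
ω = ω₀ + αt = 0 + (21.32)(22.0) = 469.0 rad/s.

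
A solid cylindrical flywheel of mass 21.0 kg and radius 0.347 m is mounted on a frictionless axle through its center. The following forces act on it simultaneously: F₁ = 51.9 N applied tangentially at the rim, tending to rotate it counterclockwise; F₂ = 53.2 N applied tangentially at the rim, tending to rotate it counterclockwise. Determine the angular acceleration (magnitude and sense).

α ≈ 28.8 rad/s², counterclockwise

I = ½MR² = (1/2)(21.0)(0.347)² = 1.264 kg·m².
Taking counterclockwise as positive: τ₁ = +(51.9)(0.347) = +18.01 N·m; τ₂ = +(53.2)(0.347) = +18.46 N·m.
Net torque τ = 36.47 N·m.
α = τ/I = 36.47/1.264 = 28.85 rad/s².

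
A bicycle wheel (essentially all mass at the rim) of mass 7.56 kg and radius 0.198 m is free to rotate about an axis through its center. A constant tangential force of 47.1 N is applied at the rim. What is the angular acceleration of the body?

α ≈ 31.5 rad/s²

I = MR² = (7.56)(0.198)² = 0.2964 kg·m².
τ = F R = (47.1)(0.198) = 9.326 N·m.
From τ = Iα: α = 9.326/0.2964 = 31.47 rad/s².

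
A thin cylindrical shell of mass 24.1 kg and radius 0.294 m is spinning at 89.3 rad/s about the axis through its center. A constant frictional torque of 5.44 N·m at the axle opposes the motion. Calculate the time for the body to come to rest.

I = MR² = (24.1)(0.294)² = 2.083 kg·m².
The net torque has magnitude 5.44 N·m, opposing ω.
|α| = τ/I = 5.440/2.083 = 2.611 rad/s² (deceleration).
0 = ω₀ − |α|t ⇒ t = ω₀/|α| = 89.3/2.611 = 34.20 s.

t ≈ 34.2 s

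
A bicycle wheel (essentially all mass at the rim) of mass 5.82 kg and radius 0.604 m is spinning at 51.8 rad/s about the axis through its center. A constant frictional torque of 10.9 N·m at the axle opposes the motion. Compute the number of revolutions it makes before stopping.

I = MR² = (5.82)(0.604)² = 2.123 kg·m².
The net torque has magnitude 10.9 N·m, opposing ω.
|α| = τ/I = 10.90/2.123 = 5.134 rad/s² (deceleration).
ω² = ω₀² − 2|α|θ with ω = 0 ⇒ θ = ω₀²/(2|α|) = 261.3 rad = 41.59 rev.

≈ 41.6 revolutions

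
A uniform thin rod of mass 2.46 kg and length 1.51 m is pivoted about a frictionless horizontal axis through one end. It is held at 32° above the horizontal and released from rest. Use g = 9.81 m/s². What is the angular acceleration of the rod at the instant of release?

About the pivot, I = (1/3)ML² = (1/3)(2.46)(1.51)² = 1.870 kg·m².
The weight acts at the center, a distance L/2 = 0.7550 m from the pivot; τ = Mg(L/2) cos 32° = 15.45 N·m.
α = τ/I = 15.45/1.870 = 8.264 rad/s².
(Equivalently α = (3g/(2L)) cos 32° = 8.264 rad/s².)

α ≈ 8.26 rad/s²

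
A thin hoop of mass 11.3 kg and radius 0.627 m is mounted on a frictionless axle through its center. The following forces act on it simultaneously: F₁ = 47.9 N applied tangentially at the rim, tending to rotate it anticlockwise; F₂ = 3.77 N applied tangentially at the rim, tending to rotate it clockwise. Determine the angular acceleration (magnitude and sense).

α ≈ 6.23 rad/s², anticlockwise

I = MR² = (11.3)(0.627)² = 4.442 kg·m².
Taking anticlockwise as positive: τ₁ = +(47.9)(0.627) = +30.03 N·m; τ₂ = −(3.77)(0.627) = −2.364 N·m.
Net torque τ = 27.67 N·m.
α = τ/I = 27.67/4.442 = 6.229 rad/s².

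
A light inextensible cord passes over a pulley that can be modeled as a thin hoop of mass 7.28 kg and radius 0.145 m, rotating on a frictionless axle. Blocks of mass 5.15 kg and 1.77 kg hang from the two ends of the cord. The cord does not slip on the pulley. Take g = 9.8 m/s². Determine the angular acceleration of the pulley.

I = MR² = (7.28)(0.145)² = 0.1531 kg·m².
Heavier block: m₁g − T₁ = m₁a. Lighter block: T₂ − m₂g = m₂a.
Pulley: (T₁ − T₂)R = Iα = I(a/R), so T₁ − T₂ = (I/R²)a = 1·M_p a = 7.280·a.
Adding the three: (m₁ − m₂)g = (m₁ + m₂ + 7.280)a, so a = (5.15 − 1.77)(9.8)/(5.15 + 1.77 + 7.280) = 2.333 m/s².
α = a/R = 2.333/0.145 = 16.09 rad/s².

α ≈ 16.1 rad/s²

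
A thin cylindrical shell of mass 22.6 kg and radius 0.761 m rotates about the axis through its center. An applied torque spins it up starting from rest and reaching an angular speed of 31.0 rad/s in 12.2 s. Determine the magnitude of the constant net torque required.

τ ≈ 33.3 N·m

I = MR² = (22.6)(0.761)² = 13.09 kg·m².
α = Δω/Δt = (31.0 − 0)/12.2 = 2.541 rad/s².
τ = Iα = (13.09)(2.541) = 33.26 N·m.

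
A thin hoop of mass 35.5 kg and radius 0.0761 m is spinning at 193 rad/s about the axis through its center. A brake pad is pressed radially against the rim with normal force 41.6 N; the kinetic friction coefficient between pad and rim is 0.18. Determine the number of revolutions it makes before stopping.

I = MR² = (35.5)(0.0761)² = 0.2056 kg·m².
Friction force f = μN = (0.18)(41.6) = 7.488 N at the rim; torque magnitude τ = fR = 0.5698 N·m, opposing ω.
|α| = τ/I = 0.5698/0.2056 = 2.772 rad/s² (deceleration).
ω² = ω₀² − 2|α|θ with ω = 0 ⇒ θ = ω₀²/(2|α|) = 6719 rad = 1069 rev.

≈ 1070 revolutions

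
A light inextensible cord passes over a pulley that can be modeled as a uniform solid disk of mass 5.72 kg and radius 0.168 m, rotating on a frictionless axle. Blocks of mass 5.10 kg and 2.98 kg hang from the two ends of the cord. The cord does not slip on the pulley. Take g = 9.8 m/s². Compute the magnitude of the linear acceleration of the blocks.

a ≈ 1.90 m/s²

I = ½MR² = (1/2)(5.72)(0.168)² = 0.08072 kg·m².
Heavier block: m₁g − T₁ = m₁a. Lighter block: T₂ − m₂g = m₂a.
Pulley: (T₁ − T₂)R = Iα = I(a/R), so T₁ − T₂ = (I/R²)a = (1/2)M_p a = 2.860·a.
Adding the three: (m₁ − m₂)g = (m₁ + m₂ + 2.860)a, so a = (5.10 − 2.98)(9.8)/(5.10 + 2.98 + 2.860) = 1.899 m/s².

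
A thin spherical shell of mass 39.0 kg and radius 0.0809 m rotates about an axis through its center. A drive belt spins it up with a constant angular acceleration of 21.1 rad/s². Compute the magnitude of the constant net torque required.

τ ≈ 3.59 N·m

I = (2/3)MR² = (2/3)(39.0)(0.0809)² = 0.1702 kg·m².
τ = Iα = (0.1702)(21.10) = 3.590 N·m.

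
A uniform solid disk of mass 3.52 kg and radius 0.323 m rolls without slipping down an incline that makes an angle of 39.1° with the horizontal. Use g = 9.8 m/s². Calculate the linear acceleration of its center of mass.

Translation along the incline: Mg sinθ − f = Ma.
Rotation about the center: fR = Iα with I = ½MR². No-slip gives a = αR, so f = (I/R²)a = (1/2)M a.
Substituting: Mg sinθ = (1 + 0.5000)Ma, so a = g sinθ/(1 + 0.5000) = (9.8) sin 39.1° / 1.500 = 4.120 m/s².

a ≈ 4.12 m/s²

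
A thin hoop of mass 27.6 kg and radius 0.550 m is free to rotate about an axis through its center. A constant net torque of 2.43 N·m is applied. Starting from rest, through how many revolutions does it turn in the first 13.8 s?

≈ 4.41 revolutions

I = MR² = (27.6)(0.550)² = 8.349 kg·m².
α = τ/I = 2.43/8.349 = 0.2911 rad/s².
θ = ½αt² = ½(0.2911)(13.8)² = 27.71 rad.
Revolutions = θ/(2π) = 4.411.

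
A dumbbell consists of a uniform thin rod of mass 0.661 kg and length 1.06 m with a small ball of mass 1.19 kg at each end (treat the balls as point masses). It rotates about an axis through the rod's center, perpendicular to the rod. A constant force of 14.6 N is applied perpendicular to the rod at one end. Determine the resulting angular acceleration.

I_rod = (1/12)ML² = (1/12)(0.661)(1.06)² = 0.06189 kg·m².
I_balls = 2·m·(L/2)² = 2(1.19)(0.5300)² = 0.6685 kg·m².
Total I = 0.7304 kg·m².
τ = F·(L/2) = (14.6)(0.530) = 7.738 N·m.
α = τ/I = 7.738/0.7304 = 10.59 rad/s².

α ≈ 10.6 rad/s²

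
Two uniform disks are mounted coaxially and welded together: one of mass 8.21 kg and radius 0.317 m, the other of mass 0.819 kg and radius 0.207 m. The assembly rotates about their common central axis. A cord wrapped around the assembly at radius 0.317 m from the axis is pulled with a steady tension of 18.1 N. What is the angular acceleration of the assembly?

I = ½M₁R₁² + ½M₂R₂² = ½(8.21)(0.317)² + ½(0.819)(0.207)² = 0.4301 kg·m².
τ = F r = (18.1)(0.317) = 5.738 N·m.
α = τ/I = 5.738/0.4301 = 13.34 rad/s².

α ≈ 13.3 rad/s²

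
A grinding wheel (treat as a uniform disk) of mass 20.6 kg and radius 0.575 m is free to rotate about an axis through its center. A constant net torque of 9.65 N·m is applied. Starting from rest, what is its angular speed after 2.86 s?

I = ½MR² = (1/2)(20.6)(0.575)² = 3.405 kg·m².
α = τ/I = 9.65/3.405 = 2.834 rad/s².
ω = ω₀ + αt = 0 + (2.834)(2.86) = 8.104 rad/s.

ω ≈ 8.10 rad/s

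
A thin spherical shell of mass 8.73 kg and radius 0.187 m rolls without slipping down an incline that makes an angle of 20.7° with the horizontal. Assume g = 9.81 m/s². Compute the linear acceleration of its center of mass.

Translation along the incline: Mg sinθ − f = Ma.
Rotation about the center: fR = Iα with I = (2/3)MR². No-slip gives a = αR, so f = (I/R²)a = (2/3)M a.
Substituting: Mg sinθ = (1 + 0.6667)Ma, so a = g sinθ/(1 + 0.6667) = (9.81) sin 20.7° / 1.667 = 2.081 m/s².

a ≈ 2.08 m/s²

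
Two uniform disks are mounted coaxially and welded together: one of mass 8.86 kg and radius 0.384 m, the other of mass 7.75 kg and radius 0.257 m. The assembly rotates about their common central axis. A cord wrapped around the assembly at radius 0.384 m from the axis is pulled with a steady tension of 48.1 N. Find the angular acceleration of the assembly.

I = ½M₁R₁² + ½M₂R₂² = ½(8.86)(0.384)² + ½(7.75)(0.257)² = 0.9092 kg·m².
τ = F r = (48.1)(0.384) = 18.47 N·m.
α = τ/I = 18.47/0.9092 = 20.32 rad/s².

α ≈ 20.3 rad/s²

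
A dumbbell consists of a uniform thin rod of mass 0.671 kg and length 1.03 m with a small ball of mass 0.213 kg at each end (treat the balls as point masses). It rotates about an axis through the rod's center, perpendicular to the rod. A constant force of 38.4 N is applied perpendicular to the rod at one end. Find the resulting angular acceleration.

I_rod = (1/12)ML² = (1/12)(0.671)(1.03)² = 0.05932 kg·m².
I_balls = 2·m·(L/2)² = 2(0.213)(0.5150)² = 0.1130 kg·m².
Total I = 0.1723 kg·m².
τ = F·(L/2) = (38.4)(0.515) = 19.78 N·m.
α = τ/I = 19.78/0.1723 = 114.8 rad/s².

α ≈ 115 rad/s²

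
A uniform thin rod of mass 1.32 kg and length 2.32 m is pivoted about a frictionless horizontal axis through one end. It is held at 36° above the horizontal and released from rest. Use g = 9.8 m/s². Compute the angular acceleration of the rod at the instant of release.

α ≈ 5.13 rad/s²

About the pivot, I = (1/3)ML² = (1/3)(1.32)(2.32)² = 2.368 kg·m².
The weight acts at the center, a distance L/2 = 1.160 m from the pivot; τ = Mg(L/2) cos 36° = 12.14 N·m.
α = τ/I = 12.14/2.368 = 5.126 rad/s².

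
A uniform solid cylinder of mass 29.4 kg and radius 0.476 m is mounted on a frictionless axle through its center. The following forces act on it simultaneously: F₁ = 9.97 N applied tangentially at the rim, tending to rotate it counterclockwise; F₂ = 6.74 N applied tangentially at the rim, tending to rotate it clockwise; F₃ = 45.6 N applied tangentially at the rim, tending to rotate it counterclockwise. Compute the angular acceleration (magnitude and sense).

I = ½MR² = (1/2)(29.4)(0.476)² = 3.331 kg·m².
Taking counterclockwise as positive: τ₁ = +(9.97)(0.476) = +4.746 N·m; τ₂ = −(6.74)(0.476) = −3.208 N·m; τ₃ = +(45.6)(0.476) = +21.71 N·m.
Net torque τ = 23.24 N·m.
α = τ/I = 23.24/3.331 = 6.979 rad/s².

α ≈ 6.98 rad/s², counterclockwise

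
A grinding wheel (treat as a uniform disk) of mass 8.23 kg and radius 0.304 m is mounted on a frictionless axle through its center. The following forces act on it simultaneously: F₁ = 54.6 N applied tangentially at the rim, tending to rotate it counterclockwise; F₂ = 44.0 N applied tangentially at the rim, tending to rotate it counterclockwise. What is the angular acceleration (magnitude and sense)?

I = ½MR² = (1/2)(8.23)(0.304)² = 0.3803 kg·m².
Taking counterclockwise as positive: τ₁ = +(54.6)(0.304) = +16.60 N·m; τ₂ = +(44.0)(0.304) = +13.38 N·m.
Net torque τ = 29.97 N·m.
α = τ/I = 29.97/0.3803 = 78.82 rad/s².

α ≈ 78.8 rad/s², counterclockwise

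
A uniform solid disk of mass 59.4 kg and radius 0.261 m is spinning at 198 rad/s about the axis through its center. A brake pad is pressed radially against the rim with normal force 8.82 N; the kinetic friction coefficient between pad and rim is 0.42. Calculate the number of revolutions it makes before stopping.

I = ½MR² = (1/2)(59.4)(0.261)² = 2.023 kg·m².
Friction force f = μN = (0.42)(8.82) = 3.704 N at the rim; torque magnitude τ = fR = 0.9668 N·m, opposing ω.
|α| = τ/I = 0.9668/2.023 = 0.4779 rad/s² (deceleration).
ω² = ω₀² − 2|α|θ with ω = 0 ⇒ θ = ω₀²/(2|α|) = 41020 rad = 6528 rev.

≈ 6530 revolutions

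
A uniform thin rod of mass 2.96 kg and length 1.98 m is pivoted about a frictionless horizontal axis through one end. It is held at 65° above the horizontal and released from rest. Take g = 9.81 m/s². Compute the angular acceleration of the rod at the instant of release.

About the pivot, I = (1/3)ML² = (1/3)(2.96)(1.98)² = 3.868 kg·m².
The weight acts at the center, a distance L/2 = 0.9900 m from the pivot; τ = Mg(L/2) cos 65° = 12.15 N·m.
α = τ/I = 12.15/3.868 = 3.141 rad/s².

α ≈ 3.14 rad/s²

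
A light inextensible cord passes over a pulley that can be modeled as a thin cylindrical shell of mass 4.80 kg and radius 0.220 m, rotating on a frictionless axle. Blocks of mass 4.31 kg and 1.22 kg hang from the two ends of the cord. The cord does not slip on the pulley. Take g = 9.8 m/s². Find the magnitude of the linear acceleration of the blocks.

I = MR² = (4.80)(0.220)² = 0.2323 kg·m².
Heavier block: m₁g − T₁ = m₁a. Lighter block: T₂ − m₂g = m₂a.
Pulley: (T₁ − T₂)R = Iα = I(a/R), so T₁ − T₂ = (I/R²)a = 1·M_p a = 4.800·a.
Adding the three: (m₁ − m₂)g = (m₁ + m₂ + 4.800)a, so a = (4.31 − 1.22)(9.8)/(4.31 + 1.22 + 4.800) = 2.931 m/s².

a ≈ 2.93 m/s²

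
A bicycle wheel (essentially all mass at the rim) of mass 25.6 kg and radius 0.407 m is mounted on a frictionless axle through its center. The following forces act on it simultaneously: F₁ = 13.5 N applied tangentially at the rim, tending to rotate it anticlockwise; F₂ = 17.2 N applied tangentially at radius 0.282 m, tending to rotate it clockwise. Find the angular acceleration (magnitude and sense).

α ≈ 0.152 rad/s², anticlockwise

I = MR² = (25.6)(0.407)² = 4.241 kg·m².
Taking anticlockwise as positive: τ₁ = +(13.5)(0.407) = +5.494 N·m; τ₂ = −(17.2)(0.282) = −4.850 N·m.
Net torque τ = 0.6441 N·m.
α = τ/I = 0.6441/4.241 = 0.1519 rad/s².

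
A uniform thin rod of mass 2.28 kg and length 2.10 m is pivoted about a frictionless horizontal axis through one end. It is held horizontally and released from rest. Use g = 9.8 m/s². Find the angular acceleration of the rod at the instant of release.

α ≈ 7.00 rad/s²

About the pivot, I = (1/3)ML² = (1/3)(2.28)(2.10)² = 3.352 kg·m².
The weight acts at the center, a distance L/2 = 1.050 m from the pivot; τ = Mg(L/2) = 23.46 N·m.
α = τ/I = 23.46/3.352 = 7.000 rad/s².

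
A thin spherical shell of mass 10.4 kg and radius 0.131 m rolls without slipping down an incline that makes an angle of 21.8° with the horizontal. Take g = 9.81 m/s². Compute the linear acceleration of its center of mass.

a ≈ 2.19 m/s²

Translation along the incline: Mg sinθ − f = Ma.
Rotation about the center: fR = Iα with I = (2/3)MR². No-slip gives a = αR, so f = (I/R²)a = (2/3)M a.
Substituting: Mg sinθ = (1 + 0.6667)Ma, so a = g sinθ/(1 + 0.6667) = (9.81) sin 21.8° / 1.667 = 2.186 m/s².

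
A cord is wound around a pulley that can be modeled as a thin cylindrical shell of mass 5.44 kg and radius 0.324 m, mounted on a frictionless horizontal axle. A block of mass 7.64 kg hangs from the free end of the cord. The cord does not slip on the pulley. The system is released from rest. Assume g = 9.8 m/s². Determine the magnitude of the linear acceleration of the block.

I = MR² = (5.44)(0.324)² = 0.5711 kg·m².
Block: mg − T = ma. Pulley: TR = Iα. No-slip: a = αR, so T = (I/R²)a = 5.440·a.
Then mg = (m + 5.440)a, so a = (7.64)(9.8)/(7.64 + 5.440) = 5.724 m/s².

a ≈ 5.72 m/s²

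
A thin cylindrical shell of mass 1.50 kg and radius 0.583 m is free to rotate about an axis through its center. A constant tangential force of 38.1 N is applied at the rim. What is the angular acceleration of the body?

α ≈ 43.6 rad/s²

I = MR² = (1.50)(0.583)² = 0.5098 kg·m².
τ = F R = (38.1)(0.583) = 22.21 N·m.
Newton's second law for rotation, τ = Iα, gives α = τ/I = 22.21/0.5098 = 43.57 rad/s².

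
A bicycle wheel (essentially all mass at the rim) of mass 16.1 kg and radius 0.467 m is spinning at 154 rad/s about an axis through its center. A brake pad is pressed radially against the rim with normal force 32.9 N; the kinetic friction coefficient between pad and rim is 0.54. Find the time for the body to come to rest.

I = MR² = (16.1)(0.467)² = 3.511 kg·m².
Friction force f = μN = (0.54)(32.9) = 17.77 N at the rim; torque magnitude τ = fR = 8.297 N·m, opposing ω.
|α| = τ/I = 8.297/3.511 = 2.363 rad/s² (deceleration).
0 = ω₀ − |α|t ⇒ t = ω₀/|α| = 154/2.363 = 65.17 s.

t ≈ 65.2 s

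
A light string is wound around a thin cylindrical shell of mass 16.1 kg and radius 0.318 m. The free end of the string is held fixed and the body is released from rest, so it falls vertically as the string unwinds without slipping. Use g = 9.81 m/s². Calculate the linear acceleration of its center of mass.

Translation: Mg − T = Ma. Rotation about the center: TR = Iα with I = MR².
With a = αR: T = (I/R²)a = M a, so Mg = (1 + 1.000)Ma.
a = g/(1 + 1.000) = 9.81/2.000 = 4.905 m/s².

a ≈ 4.91 m/s²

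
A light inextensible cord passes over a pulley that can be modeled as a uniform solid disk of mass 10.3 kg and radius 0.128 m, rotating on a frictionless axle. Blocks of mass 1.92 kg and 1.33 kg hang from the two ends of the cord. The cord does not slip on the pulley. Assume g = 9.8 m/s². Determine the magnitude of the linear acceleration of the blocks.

I = ½MR² = (1/2)(10.3)(0.128)² = 0.08438 kg·m².
Heavier block: m₁g − T₁ = m₁a. Lighter block: T₂ − m₂g = m₂a.
Pulley: (T₁ − T₂)R = Iα = I(a/R), so T₁ − T₂ = (I/R²)a = (1/2)M_p a = 5.150·a.
Adding the three: (m₁ − m₂)g = (m₁ + m₂ + 5.150)a, so a = (1.92 − 1.33)(9.8)/(1.92 + 1.33 + 5.150) = 0.6883 m/s².

a ≈ 0.688 m/s²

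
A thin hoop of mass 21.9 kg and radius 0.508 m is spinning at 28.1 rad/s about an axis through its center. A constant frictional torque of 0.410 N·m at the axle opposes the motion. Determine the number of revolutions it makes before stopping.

≈ 866 revolutions

I = MR² = (21.9)(0.508)² = 5.652 kg·m².
The net torque has magnitude 0.410 N·m, opposing ω.
|α| = τ/I = 0.4100/5.652 = 0.07255 rad/s² (deceleration).
ω² = ω₀² − 2|α|θ with ω = 0 ⇒ θ = ω₀²/(2|α|) = 5442 rad = 866.1 rev.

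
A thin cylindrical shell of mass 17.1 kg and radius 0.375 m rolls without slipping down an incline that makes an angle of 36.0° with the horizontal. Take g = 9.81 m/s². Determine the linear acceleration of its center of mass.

Translation along the incline: Mg sinθ − f = Ma.
Rotation about the center: fR = Iα with I = MR². No-slip gives a = αR, so f = (I/R²)a = M a.
Substituting: Mg sinθ = (1 + 1.000)Ma, so a = g sinθ/(1 + 1.000) = (9.81) sin 36.0° / 2.000 = 2.883 m/s².

a ≈ 2.88 m/s²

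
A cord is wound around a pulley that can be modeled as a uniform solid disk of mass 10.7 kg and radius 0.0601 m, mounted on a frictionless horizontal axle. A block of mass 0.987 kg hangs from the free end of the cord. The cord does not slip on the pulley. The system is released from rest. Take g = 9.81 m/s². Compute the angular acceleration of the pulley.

α ≈ 25.4 rad/s²

I = ½MR² = (1/2)(10.7)(0.0601)² = 0.01932 kg·m².
Block: mg − T = ma. Pulley: TR = Iα. No-slip: a = αR, so T = (I/R²)a = 5.350·a.
Then mg = (m + 5.350)a, so a = (0.987)(9.81)/(0.987 + 5.350) = 1.528 m/s².
α = a/R = 1.528/0.0601 = 25.42 rad/s².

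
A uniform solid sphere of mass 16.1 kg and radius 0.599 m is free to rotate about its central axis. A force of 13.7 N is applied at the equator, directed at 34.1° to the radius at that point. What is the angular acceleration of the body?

I = (2/5)MR² = (2/5)(16.1)(0.599)² = 2.311 kg·m².
Only the tangential component produces torque: τ = F R sinθ = (13.7)(0.599) sin 34.1° = 4.601 N·m.
Newton's second law for rotation, τ = Iα, gives α = τ/I = 4.601/2.311 = 1.991 rad/s².

α ≈ 1.99 rad/s²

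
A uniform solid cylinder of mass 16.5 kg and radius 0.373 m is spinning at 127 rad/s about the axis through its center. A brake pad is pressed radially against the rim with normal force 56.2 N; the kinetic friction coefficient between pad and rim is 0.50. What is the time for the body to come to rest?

t ≈ 13.9 s

I = ½MR² = (1/2)(16.5)(0.373)² = 1.148 kg·m².
Friction force f = μN = (0.50)(56.2) = 28.10 N at the rim; torque magnitude τ = fR = 10.48 N·m, opposing ω.
|α| = τ/I = 10.48/1.148 = 9.132 rad/s² (deceleration).
0 = ω₀ − |α|t ⇒ t = ω₀/|α| = 127/9.132 = 13.91 s.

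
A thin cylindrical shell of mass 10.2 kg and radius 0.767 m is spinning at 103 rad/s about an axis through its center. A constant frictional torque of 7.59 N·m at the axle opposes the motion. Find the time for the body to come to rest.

I = MR² = (10.2)(0.767)² = 6.001 kg·m².
The net torque has magnitude 7.59 N·m, opposing ω.
|α| = τ/I = 7.590/6.001 = 1.265 rad/s² (deceleration).
0 = ω₀ − |α|t ⇒ t = ω₀/|α| = 103/1.265 = 81.43 s.

t ≈ 81.4 s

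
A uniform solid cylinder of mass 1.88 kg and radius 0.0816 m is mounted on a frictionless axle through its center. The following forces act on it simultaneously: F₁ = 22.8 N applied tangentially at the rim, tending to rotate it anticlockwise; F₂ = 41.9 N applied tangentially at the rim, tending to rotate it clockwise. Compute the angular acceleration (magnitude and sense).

I = ½MR² = (1/2)(1.88)(0.0816)² = 0.006259 kg·m².
Taking anticlockwise as positive: τ₁ = +(22.8)(0.0816) = +1.860 N·m; τ₂ = −(41.9)(0.0816) = −3.419 N·m.
Net torque τ = -1.559 N·m.
α = τ/I = -1.559/0.006259 = -249.0 rad/s².

α ≈ 249 rad/s², clockwise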